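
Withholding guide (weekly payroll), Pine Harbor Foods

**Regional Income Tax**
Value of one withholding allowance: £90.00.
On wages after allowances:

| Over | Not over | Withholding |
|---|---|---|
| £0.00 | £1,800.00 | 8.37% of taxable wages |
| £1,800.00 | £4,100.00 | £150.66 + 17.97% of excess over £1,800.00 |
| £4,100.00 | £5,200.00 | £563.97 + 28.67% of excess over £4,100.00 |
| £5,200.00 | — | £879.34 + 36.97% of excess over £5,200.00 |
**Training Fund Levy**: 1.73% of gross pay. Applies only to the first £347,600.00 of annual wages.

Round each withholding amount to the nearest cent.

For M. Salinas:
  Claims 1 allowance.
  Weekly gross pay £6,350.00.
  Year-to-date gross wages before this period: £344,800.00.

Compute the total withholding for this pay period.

£1,319.66

Regional Income Tax: taxable = £6,350.00 − 1×£90.00 = £6,260.00
  £879.34 + 36.97% × (£6,260.00 − £5,200.00) = £879.34 + 36.97% × £1,060.00 = £1,271.22
Training Fund Levy: cap £347,600.00 − YTD £344,800.00 = £2,800.00 subject; 1.73% × £2,800.00 = £48.44
Total: £1,271.22 + £48.44 = £1,319.66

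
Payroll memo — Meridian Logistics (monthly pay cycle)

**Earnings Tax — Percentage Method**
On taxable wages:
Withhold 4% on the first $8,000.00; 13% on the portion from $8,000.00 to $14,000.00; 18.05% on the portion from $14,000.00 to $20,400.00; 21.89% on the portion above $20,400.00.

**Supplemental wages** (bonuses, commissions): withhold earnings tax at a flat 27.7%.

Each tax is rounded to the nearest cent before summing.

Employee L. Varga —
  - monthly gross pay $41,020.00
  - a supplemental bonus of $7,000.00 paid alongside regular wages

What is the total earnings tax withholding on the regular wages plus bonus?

$8,707.92

Earnings Tax: taxable = $41,020.00
  $2,255.20 + 21.89% × ($41,020.00 − $20,400.00) = $2,255.20 + 21.89% × $20,620.00 = $6,768.92
Supplemental (27.7% flat on bonus): 27.7% × $7,000.00 = $1,939.00
Total earnings tax: $6,768.92 + $1,939.00 = $8,707.92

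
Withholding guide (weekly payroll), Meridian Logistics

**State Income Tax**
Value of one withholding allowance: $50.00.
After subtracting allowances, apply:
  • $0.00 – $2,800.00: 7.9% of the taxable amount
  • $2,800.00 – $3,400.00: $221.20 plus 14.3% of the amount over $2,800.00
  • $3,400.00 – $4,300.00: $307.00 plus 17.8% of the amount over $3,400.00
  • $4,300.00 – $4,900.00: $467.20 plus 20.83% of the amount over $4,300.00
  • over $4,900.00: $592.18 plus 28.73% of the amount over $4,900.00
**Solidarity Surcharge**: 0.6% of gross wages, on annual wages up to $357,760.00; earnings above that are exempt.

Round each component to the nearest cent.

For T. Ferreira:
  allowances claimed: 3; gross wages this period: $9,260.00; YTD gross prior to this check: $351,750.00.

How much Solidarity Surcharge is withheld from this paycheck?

$36.06

Solidarity Surcharge: cap $357,760.00 − YTD $351,750.00 = $6,010.00 subject; 0.6% × $6,010.00 = $36.06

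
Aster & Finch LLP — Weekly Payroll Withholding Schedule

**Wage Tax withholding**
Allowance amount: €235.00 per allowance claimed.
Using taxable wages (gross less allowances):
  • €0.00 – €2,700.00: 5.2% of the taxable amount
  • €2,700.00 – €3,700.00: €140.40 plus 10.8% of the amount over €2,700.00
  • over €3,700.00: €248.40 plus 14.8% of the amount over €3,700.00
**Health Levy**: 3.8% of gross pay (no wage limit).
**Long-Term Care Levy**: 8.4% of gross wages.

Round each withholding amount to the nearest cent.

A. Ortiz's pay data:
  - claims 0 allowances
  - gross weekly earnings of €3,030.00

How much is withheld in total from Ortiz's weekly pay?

Wage Tax: taxable = €3,030.00
  €140.40 + 10.8% × (€3,030.00 − €2,700.00) = €140.40 + 10.8% × €330.00 = €176.04
Health Levy: 3.8% × €3,030.00 = €115.14
Long-Term Care Levy: 8.4% × €3,030.00 = €254.52
Total: €176.04 + €115.14 + €254.52 = €545.70

€545.70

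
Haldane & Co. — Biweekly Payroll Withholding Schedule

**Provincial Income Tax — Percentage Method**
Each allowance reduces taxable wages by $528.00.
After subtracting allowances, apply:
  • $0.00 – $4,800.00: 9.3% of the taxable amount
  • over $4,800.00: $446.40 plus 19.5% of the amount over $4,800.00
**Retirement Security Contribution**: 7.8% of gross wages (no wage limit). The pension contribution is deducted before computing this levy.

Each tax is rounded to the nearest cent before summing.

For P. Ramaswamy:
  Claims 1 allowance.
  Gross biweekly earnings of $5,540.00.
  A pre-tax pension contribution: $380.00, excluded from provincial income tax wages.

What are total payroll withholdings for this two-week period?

$833.26

Provincial Income Tax: taxable = $5,540.00 − $380.00 − 1×$528.00 = $4,632.00
  9.3% × $4,632.00 = $430.78
Retirement Security Contribution: 7.8% × $5,160.00 = $402.48
Total: $430.78 + $402.48 = $833.26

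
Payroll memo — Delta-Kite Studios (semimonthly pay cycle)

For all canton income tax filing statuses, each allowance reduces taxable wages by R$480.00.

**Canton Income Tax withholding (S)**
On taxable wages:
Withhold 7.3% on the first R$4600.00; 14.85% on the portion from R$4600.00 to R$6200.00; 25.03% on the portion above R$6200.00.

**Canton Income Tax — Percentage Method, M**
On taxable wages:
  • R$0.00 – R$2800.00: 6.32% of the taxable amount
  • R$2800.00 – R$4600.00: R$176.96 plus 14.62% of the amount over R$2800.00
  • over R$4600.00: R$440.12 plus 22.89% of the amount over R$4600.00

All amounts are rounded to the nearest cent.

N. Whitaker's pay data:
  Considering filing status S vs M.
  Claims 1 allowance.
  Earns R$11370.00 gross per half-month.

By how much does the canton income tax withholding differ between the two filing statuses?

Canton Income Tax (S): taxable = R$11370.00 − 1×R$480.00 = R$10890.00
  R$573.40 + 25.03% × (R$10890.00 − R$6200.00) = R$573.40 + 25.03% × R$4690.00 = R$1747.31
Canton Income Tax (M): taxable = R$11370.00 − 1×R$480.00 = R$10890.00
  R$440.12 + 22.89% × (R$10890.00 − R$4600.00) = R$440.12 + 22.89% × R$6290.00 = R$1879.90
Difference: |R$1747.31 − R$1879.90| = R$132.59 (higher under M)

R$132.59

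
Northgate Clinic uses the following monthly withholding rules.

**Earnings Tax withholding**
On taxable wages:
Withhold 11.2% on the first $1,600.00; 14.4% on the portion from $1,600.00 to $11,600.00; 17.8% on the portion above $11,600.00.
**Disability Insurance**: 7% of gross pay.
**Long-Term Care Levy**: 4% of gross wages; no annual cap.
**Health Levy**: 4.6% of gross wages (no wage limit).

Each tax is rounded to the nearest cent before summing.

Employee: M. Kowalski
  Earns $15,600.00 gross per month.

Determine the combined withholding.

Earnings Tax: taxable = $15,600.00
  $1,619.20 + 17.8% × ($15,600.00 − $11,600.00) = $1,619.20 + 17.8% × $4,000.00 = $2,331.20
Disability Insurance: 7% × $15,600.00 = $1,092.00
Long-Term Care Levy: 4% × $15,600.00 = $624.00
Health Levy: 4.6% × $15,600.00 = $717.60
Total: $2,331.20 + $1,092.00 + $624.00 + $717.60 = $4,764.80

$4,764.80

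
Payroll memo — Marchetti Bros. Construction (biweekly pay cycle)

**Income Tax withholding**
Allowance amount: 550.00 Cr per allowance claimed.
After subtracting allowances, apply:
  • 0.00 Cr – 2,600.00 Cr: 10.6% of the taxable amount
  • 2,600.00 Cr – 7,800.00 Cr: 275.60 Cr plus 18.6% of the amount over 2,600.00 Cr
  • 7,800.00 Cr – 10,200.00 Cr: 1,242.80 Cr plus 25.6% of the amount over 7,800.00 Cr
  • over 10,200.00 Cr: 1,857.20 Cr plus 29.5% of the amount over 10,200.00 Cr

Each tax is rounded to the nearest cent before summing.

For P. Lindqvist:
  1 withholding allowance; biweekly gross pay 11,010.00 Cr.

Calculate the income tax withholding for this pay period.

1,933.90 Cr

Income Tax: taxable = 11,010.00 Cr − 1×550.00 Cr = 10,460.00 Cr
  1,857.20 Cr + 29.5% × (10,460.00 Cr − 10,200.00 Cr) = 1,857.20 Cr + 29.5% × 260.00 Cr = 1,933.90 Cr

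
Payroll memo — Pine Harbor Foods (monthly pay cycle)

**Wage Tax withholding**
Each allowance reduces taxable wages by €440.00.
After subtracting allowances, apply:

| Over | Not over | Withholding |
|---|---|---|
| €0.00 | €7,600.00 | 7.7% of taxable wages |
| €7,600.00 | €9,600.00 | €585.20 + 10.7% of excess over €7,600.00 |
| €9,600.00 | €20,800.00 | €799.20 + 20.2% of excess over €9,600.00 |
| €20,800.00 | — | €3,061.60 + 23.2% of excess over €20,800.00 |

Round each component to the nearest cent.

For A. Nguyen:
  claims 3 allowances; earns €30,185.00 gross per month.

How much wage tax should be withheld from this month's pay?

€4,932.68

Wage Tax: taxable = €30,185.00 − 3×€440.00 = €28,865.00
  €3,061.60 + 23.2% × (€28,865.00 − €20,800.00) = €3,061.60 + 23.2% × €8,065.00 = €4,932.68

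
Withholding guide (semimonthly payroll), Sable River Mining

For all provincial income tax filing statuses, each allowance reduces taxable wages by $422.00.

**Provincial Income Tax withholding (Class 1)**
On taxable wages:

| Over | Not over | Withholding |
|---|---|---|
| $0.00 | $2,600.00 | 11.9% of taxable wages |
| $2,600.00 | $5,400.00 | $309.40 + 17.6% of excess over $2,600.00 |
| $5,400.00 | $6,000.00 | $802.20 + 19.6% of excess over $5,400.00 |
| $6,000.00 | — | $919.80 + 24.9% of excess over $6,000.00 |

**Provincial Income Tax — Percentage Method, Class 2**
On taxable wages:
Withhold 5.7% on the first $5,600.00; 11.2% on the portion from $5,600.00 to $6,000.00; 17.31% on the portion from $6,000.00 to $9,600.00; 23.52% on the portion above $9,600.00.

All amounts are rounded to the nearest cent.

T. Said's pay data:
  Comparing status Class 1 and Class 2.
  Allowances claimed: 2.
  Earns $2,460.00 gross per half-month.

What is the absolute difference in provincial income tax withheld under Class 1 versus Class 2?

$100.19

Provincial Income Tax (Class 1): taxable = $2,460.00 − 2×$422.00 = $1,616.00
  11.9% × $1,616.00 = $192.30
Provincial Income Tax (Class 2): taxable = $2,460.00 − 2×$422.00 = $1,616.00
  5.7% × $1,616.00 = $92.11
Difference: |$192.30 − $92.11| = $100.19 (higher under Class 1)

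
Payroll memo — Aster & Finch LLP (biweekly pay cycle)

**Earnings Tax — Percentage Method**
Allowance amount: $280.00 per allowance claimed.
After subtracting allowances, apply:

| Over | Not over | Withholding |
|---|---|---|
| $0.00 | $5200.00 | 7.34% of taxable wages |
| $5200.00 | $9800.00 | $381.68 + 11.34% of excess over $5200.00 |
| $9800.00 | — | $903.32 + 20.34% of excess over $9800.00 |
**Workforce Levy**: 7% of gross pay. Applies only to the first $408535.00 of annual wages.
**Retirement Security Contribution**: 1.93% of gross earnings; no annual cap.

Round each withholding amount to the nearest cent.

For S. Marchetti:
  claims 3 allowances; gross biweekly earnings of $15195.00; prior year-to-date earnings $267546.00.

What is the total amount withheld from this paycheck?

$3186.72

Earnings Tax: taxable = $15195.00 − 3×$280.00 = $14355.00
  $903.32 + 20.34% × ($14355.00 − $9800.00) = $903.32 + 20.34% × $4555.00 = $1829.81
Workforce Levy: 7% × $15195.00 = $1063.65
Retirement Security Contribution: 1.93% × $15195.00 = $293.26
Total: $1829.81 + $1063.65 + $293.26 = $3186.72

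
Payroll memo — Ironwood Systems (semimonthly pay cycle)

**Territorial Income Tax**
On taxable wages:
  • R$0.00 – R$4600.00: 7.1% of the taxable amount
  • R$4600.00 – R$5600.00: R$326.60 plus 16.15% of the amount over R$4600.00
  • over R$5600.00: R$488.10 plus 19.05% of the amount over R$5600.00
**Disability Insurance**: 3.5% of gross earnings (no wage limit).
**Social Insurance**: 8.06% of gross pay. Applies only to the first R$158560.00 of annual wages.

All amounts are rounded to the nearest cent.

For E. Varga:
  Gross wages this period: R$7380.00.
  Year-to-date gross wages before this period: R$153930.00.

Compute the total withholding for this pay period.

Territorial Income Tax: taxable = R$7380.00
  R$488.10 + 19.05% × (R$7380.00 − R$5600.00) = R$488.10 + 19.05% × R$1780.00 = R$827.19
Disability Insurance: 3.5% × R$7380.00 = R$258.30
Social Insurance: cap R$158560.00 − YTD R$153930.00 = R$4630.00 subject; 8.06% × R$4630.00 = R$373.18
Total: R$827.19 + R$258.30 + R$373.18 = R$1458.67

R$1458.67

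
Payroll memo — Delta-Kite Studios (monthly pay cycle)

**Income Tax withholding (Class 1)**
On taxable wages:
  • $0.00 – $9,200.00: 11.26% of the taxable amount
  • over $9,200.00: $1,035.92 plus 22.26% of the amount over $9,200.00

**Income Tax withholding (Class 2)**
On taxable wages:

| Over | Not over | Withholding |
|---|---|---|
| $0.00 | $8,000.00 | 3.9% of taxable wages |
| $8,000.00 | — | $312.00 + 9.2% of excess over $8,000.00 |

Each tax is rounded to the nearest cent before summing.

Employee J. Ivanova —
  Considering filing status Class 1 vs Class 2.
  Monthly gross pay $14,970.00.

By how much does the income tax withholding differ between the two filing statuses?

Income Tax (Class 1): taxable = $14,970.00
  $1,035.92 + 22.26% × ($14,970.00 − $9,200.00) = $1,035.92 + 22.26% × $5,770.00 = $2,320.32
Income Tax (Class 2): taxable = $14,970.00
  $312.00 + 9.2% × ($14,970.00 − $8,000.00) = $312.00 + 9.2% × $6,970.00 = $953.24
Difference: |$2,320.32 − $953.24| = $1,367.08 (higher under Class 1)

$1,367.08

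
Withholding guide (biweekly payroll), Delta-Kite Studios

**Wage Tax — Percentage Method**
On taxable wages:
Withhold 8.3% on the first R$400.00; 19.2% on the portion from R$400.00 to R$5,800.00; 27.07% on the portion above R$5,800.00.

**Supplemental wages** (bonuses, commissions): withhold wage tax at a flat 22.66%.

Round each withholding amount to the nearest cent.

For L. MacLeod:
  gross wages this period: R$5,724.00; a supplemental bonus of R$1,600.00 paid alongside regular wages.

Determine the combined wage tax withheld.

Wage Tax: taxable = R$5,724.00
  R$33.20 + 19.2% × (R$5,724.00 − R$400.00) = R$33.20 + 19.2% × R$5,324.00 = R$1,055.41
Supplemental (22.66% flat on bonus): 22.66% × R$1,600.00 = R$362.56
Total wage tax: R$1,055.41 + R$362.56 = R$1,417.97

R$1,417.97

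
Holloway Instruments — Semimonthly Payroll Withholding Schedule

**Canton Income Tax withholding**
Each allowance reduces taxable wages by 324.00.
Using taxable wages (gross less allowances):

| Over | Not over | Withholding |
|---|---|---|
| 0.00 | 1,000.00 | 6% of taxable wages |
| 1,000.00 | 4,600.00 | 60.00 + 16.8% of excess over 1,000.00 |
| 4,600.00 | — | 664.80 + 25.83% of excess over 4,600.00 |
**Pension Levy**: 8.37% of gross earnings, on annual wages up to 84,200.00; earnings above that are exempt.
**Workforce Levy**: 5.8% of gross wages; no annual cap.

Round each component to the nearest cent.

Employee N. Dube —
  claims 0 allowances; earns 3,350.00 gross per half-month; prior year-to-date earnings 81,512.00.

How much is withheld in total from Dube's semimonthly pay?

Canton Income Tax: taxable = 3,350.00
  60.00 + 16.8% × (3,350.00 − 1,000.00) = 60.00 + 16.8% × 2,350.00 = 454.80
Pension Levy: cap 84,200.00 − YTD 81,512.00 = 2,688.00 subject; 8.37% × 2,688.00 = 224.99
Workforce Levy: 5.8% × 3,350.00 = 194.30
Total: 454.80 + 224.99 + 194.30 = 874.09

874.09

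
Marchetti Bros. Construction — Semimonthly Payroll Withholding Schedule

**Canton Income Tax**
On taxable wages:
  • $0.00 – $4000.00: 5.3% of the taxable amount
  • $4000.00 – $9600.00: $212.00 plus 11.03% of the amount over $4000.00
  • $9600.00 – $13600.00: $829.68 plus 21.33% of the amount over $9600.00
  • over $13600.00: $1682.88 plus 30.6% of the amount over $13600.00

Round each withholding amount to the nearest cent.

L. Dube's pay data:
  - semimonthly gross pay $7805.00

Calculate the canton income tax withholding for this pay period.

Canton Income Tax: taxable = $7805.00
  $212.00 + 11.03% × ($7805.00 − $4000.00) = $212.00 + 11.03% × $3805.00 = $631.69

$631.69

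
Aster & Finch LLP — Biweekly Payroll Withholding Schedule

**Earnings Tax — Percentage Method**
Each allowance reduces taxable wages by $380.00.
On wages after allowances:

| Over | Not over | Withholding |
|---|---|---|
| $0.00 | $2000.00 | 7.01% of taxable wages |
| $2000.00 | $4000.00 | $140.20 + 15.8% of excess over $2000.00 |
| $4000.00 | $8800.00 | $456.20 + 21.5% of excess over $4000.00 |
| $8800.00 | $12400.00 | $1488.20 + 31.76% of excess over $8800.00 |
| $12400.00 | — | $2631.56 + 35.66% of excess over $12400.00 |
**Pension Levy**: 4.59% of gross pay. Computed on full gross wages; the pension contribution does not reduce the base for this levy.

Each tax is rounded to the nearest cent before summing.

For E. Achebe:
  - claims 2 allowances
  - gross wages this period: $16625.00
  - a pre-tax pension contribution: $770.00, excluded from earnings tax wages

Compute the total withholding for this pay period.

Earnings Tax: taxable = $16625.00 − $770.00 − 2×$380.00 = $15095.00
  $2631.56 + 35.66% × ($15095.00 − $12400.00) = $2631.56 + 35.66% × $2695.00 = $3592.60
Pension Levy: 4.59% × $16625.00 = $763.09
Total: $3592.60 + $763.09 = $4355.69

$4355.69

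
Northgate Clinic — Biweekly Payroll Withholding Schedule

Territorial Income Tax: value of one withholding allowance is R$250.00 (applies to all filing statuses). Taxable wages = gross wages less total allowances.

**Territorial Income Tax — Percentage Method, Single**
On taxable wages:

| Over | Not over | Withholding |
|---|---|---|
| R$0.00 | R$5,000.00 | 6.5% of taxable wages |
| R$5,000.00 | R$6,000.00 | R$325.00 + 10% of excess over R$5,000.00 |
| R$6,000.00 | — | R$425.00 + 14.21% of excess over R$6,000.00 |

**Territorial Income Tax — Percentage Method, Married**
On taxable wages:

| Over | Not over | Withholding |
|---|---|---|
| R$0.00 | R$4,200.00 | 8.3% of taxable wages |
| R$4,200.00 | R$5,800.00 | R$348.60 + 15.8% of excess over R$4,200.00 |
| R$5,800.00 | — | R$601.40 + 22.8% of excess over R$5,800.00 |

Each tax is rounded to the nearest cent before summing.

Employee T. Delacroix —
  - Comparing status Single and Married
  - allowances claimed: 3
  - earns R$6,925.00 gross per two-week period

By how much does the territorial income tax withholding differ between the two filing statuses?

R$237.03

Territorial Income Tax (Single): taxable = R$6,925.00 − 3×R$250.00 = R$6,175.00
  R$425.00 + 14.21% × (R$6,175.00 − R$6,000.00) = R$425.00 + 14.21% × R$175.00 = R$449.87
Territorial Income Tax (Married): taxable = R$6,925.00 − 3×R$250.00 = R$6,175.00
  R$601.40 + 22.8% × (R$6,175.00 − R$5,800.00) = R$601.40 + 22.8% × R$375.00 = R$686.90
Difference: |R$449.87 − R$686.90| = R$237.03 (higher under Married)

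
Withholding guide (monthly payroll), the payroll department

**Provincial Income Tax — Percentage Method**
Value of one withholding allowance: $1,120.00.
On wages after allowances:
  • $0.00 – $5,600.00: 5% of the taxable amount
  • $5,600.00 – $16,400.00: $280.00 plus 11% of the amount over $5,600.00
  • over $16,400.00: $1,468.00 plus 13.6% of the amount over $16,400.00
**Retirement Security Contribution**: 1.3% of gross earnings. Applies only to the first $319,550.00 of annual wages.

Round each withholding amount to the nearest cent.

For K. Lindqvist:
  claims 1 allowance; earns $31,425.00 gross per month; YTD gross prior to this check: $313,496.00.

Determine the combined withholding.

$3,437.78

Provincial Income Tax: taxable = $31,425.00 − 1×$1,120.00 = $30,305.00
  $1,468.00 + 13.6% × ($30,305.00 − $16,400.00) = $1,468.00 + 13.6% × $13,905.00 = $3,359.08
Retirement Security Contribution: cap $319,550.00 − YTD $313,496.00 = $6,054.00 subject; 1.3% × $6,054.00 = $78.70
Total: $3,359.08 + $78.70 = $3,437.78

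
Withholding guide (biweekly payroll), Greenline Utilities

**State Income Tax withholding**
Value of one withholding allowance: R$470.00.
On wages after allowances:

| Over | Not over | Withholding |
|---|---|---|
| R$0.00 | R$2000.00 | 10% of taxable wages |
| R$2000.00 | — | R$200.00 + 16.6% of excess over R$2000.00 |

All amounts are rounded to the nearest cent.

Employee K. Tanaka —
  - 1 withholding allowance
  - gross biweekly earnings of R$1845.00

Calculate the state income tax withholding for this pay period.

R$137.50

State Income Tax: taxable = R$1845.00 − 1×R$470.00 = R$1375.00
  10% × R$1375.00 = R$137.50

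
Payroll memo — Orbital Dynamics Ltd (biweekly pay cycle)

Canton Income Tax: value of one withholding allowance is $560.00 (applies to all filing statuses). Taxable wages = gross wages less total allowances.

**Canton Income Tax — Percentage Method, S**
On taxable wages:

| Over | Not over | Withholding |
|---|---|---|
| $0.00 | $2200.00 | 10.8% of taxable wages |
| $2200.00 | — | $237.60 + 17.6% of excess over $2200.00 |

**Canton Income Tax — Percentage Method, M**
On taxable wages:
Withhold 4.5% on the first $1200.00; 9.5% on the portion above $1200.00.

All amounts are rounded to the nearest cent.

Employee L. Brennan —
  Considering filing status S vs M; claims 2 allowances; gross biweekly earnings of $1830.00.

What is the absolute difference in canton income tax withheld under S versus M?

Canton Income Tax (S): taxable = $1830.00 − 2×$560.00 = $710.00
  10.8% × $710.00 = $76.68
Canton Income Tax (M): taxable = $1830.00 − 2×$560.00 = $710.00
  4.5% × $710.00 = $31.95
Difference: |$76.68 − $31.95| = $44.73 (higher under S)

$44.73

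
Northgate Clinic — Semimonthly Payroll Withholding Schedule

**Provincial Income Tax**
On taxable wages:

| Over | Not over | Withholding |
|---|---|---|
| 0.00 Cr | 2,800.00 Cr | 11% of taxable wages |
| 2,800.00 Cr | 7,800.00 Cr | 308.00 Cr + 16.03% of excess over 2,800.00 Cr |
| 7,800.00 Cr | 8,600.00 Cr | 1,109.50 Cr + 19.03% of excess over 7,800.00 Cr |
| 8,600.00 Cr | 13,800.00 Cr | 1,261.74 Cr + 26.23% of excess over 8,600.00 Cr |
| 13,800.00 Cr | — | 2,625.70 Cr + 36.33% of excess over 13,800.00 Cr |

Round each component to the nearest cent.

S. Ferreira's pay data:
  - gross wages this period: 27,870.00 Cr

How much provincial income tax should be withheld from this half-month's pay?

7,737.33 Cr

Provincial Income Tax: taxable = 27,870.00 Cr
  2,625.70 Cr + 36.33% × (27,870.00 Cr − 13,800.00 Cr) = 2,625.70 Cr + 36.33% × 14,070.00 Cr = 7,737.33 Cr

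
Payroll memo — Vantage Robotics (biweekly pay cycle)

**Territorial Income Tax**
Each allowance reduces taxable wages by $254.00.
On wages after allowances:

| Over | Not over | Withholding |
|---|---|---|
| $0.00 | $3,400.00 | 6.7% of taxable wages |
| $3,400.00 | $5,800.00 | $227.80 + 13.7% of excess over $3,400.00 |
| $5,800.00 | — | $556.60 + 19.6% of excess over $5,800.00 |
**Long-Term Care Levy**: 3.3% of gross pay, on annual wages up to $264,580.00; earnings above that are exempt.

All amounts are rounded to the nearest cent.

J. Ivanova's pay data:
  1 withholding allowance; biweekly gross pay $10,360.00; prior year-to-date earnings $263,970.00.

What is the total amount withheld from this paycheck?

Territorial Income Tax: taxable = $10,360.00 − 1×$254.00 = $10,106.00
  $556.60 + 19.6% × ($10,106.00 − $5,800.00) = $556.60 + 19.6% × $4,306.00 = $1,400.58
Long-Term Care Levy: cap $264,580.00 − YTD $263,970.00 = $610.00 subject; 3.3% × $610.00 = $20.13
Total: $1,400.58 + $20.13 = $1,420.71

$1,420.71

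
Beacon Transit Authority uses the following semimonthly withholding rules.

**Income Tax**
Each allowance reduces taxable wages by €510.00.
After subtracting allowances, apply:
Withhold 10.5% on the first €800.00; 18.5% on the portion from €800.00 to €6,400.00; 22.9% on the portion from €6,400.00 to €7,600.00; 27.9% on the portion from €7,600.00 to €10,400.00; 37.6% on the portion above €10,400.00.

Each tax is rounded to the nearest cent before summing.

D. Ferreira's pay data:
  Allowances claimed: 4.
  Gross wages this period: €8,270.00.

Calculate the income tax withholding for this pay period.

€1,088.55

Income Tax: taxable = €8,270.00 − 4×€510.00 = €6,230.00
  €84.00 + 18.5% × (€6,230.00 − €800.00) = €84.00 + 18.5% × €5,430.00 = €1,088.55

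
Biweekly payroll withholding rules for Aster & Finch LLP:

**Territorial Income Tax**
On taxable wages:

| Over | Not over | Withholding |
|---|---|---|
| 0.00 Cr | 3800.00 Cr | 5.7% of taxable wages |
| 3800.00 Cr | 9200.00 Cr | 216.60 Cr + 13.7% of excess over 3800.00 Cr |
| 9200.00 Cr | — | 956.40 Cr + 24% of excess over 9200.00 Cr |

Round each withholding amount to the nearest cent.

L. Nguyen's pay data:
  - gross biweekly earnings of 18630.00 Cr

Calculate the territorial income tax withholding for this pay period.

3219.60 Cr

Territorial Income Tax: taxable = 18630.00 Cr
  956.40 Cr + 24% × (18630.00 Cr − 9200.00 Cr) = 956.40 Cr + 24% × 9430.00 Cr = 3219.60 Cr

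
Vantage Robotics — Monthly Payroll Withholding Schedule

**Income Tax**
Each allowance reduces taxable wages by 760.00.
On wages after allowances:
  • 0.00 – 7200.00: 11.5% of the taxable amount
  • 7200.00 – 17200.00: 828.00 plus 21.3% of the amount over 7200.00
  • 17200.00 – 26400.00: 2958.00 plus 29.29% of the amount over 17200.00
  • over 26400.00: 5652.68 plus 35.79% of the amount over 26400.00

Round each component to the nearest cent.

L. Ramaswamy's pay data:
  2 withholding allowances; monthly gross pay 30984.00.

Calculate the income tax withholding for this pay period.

Income Tax: taxable = 30984.00 − 2×760.00 = 29464.00
  5652.68 + 35.79% × (29464.00 − 26400.00) = 5652.68 + 35.79% × 3064.00 = 6749.29

6749.29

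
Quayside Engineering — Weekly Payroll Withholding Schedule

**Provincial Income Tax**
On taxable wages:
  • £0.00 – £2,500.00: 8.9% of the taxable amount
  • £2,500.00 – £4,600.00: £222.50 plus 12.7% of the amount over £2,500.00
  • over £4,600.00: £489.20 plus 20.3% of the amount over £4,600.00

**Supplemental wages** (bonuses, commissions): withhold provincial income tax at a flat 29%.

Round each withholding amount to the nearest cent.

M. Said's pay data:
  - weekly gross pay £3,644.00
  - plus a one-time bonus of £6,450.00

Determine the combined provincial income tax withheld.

£2,238.29

Provincial Income Tax: taxable = £3,644.00
  £222.50 + 12.7% × (£3,644.00 − £2,500.00) = £222.50 + 12.7% × £1,144.00 = £367.79
Supplemental (29% flat on bonus): 29% × £6,450.00 = £1,870.50
Total provincial income tax: £367.79 + £1,870.50 = £2,238.29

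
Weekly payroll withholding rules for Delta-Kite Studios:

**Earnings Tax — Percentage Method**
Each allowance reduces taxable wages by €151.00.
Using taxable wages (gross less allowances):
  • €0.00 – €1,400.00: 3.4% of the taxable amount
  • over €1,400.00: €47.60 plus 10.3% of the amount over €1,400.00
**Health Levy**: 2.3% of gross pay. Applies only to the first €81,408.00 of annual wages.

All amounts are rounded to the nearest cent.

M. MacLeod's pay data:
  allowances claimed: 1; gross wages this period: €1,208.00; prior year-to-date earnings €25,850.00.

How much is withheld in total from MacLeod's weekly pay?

€63.72

Earnings Tax: taxable = €1,208.00 − 1×€151.00 = €1,057.00
  3.4% × €1,057.00 = €35.94
Health Levy: 2.3% × €1,208.00 = €27.78
Total: €35.94 + €27.78 = €63.72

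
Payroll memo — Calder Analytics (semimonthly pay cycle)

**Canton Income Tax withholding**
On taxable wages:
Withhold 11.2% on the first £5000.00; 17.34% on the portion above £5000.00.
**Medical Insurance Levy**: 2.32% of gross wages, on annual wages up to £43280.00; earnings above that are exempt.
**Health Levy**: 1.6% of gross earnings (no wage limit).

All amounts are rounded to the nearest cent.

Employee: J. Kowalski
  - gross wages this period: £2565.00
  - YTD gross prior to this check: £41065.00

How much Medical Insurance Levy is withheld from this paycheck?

£51.39

Medical Insurance Levy: cap £43280.00 − YTD £41065.00 = £2215.00 subject; 2.32% × £2215.00 = £51.39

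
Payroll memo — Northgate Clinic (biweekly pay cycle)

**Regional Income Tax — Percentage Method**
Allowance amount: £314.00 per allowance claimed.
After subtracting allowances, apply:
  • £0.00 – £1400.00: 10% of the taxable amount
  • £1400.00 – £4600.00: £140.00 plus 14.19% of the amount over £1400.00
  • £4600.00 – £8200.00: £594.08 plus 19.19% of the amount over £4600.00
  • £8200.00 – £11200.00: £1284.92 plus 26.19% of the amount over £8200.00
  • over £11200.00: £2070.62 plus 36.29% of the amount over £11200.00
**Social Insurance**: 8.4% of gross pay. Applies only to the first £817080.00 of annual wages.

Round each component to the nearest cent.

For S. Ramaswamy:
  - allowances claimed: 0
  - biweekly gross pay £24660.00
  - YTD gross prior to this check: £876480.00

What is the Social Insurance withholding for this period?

Social Insurance: YTD £876480.00 ≥ cap £817080.00 → £0.00

£0.00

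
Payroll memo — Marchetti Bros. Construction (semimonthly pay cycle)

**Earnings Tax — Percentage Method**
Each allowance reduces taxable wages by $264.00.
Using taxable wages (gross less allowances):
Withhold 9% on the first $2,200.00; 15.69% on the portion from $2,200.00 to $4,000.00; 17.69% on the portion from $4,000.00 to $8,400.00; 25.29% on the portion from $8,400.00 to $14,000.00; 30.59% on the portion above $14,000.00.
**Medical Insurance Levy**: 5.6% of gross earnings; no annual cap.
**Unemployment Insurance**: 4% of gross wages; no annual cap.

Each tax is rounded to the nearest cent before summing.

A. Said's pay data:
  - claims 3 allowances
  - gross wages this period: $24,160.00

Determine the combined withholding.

Earnings Tax: taxable = $24,160.00 − 3×$264.00 = $23,368.00
  $2,675.02 + 30.59% × ($23,368.00 − $14,000.00) = $2,675.02 + 30.59% × $9,368.00 = $5,540.69
Medical Insurance Levy: 5.6% × $24,160.00 = $1,352.96
Unemployment Insurance: 4% × $24,160.00 = $966.40
Total: $5,540.69 + $1,352.96 + $966.40 = $7,860.05

$7,860.05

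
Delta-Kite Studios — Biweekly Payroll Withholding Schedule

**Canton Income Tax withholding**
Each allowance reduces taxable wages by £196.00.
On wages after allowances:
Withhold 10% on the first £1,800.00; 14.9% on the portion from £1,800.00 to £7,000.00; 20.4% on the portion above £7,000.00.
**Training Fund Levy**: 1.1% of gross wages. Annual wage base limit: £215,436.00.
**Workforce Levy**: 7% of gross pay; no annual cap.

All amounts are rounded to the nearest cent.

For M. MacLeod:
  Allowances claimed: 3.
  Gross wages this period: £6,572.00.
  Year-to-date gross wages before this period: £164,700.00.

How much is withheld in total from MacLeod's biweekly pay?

Canton Income Tax: taxable = £6,572.00 − 3×£196.00 = £5,984.00
  £180.00 + 14.9% × (£5,984.00 − £1,800.00) = £180.00 + 14.9% × £4,184.00 = £803.42
Training Fund Levy: 1.1% × £6,572.00 = £72.29
Workforce Levy: 7% × £6,572.00 = £460.04
Total: £803.42 + £72.29 + £460.04 = £1,335.75

£1,335.75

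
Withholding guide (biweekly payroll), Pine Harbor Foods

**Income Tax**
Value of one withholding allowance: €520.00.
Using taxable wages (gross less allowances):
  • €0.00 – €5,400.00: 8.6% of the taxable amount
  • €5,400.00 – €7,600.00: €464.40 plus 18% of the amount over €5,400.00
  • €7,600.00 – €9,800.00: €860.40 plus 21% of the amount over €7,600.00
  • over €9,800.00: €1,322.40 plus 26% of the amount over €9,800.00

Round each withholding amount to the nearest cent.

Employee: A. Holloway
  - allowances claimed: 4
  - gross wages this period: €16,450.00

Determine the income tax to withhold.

Income Tax: taxable = €16,450.00 − 4×€520.00 = €14,370.00
  €1,322.40 + 26% × (€14,370.00 − €9,800.00) = €1,322.40 + 26% × €4,570.00 = €2,510.60

€2,510.60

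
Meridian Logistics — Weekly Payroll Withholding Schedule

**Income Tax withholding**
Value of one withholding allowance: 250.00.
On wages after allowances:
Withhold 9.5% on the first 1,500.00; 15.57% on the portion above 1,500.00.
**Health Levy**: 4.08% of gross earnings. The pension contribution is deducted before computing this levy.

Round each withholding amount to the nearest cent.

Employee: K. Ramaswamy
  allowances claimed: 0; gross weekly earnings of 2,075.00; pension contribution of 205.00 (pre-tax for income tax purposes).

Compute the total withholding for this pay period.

276.41

Income Tax: taxable = 2,075.00 − 205.00 = 1,870.00
  142.50 + 15.57% × (1,870.00 − 1,500.00) = 142.50 + 15.57% × 370.00 = 200.11
Health Levy: 4.08% × 1,870.00 = 76.30
Total: 200.11 + 76.30 = 276.41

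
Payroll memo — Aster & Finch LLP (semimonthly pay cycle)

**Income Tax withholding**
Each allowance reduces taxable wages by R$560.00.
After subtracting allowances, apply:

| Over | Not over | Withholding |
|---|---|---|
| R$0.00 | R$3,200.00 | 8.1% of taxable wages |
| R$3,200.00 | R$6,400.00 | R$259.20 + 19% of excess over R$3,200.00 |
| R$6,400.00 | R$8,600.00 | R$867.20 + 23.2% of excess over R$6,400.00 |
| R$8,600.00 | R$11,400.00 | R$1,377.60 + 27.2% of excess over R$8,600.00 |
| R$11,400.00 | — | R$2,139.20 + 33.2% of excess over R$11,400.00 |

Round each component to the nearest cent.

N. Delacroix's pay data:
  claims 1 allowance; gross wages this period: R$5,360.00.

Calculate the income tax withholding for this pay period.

Income Tax: taxable = R$5,360.00 − 1×R$560.00 = R$4,800.00
  R$259.20 + 19% × (R$4,800.00 − R$3,200.00) = R$259.20 + 19% × R$1,600.00 = R$563.20

R$563.20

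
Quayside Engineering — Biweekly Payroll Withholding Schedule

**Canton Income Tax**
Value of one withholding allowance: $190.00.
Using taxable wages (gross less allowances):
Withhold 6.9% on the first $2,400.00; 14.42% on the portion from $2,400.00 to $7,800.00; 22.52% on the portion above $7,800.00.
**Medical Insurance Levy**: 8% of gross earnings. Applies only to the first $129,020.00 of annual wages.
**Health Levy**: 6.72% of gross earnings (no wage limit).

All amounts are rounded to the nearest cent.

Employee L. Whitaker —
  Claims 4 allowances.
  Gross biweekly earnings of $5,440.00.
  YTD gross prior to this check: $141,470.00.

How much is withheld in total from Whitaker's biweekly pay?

Canton Income Tax: taxable = $5,440.00 − 4×$190.00 = $4,680.00
  $165.60 + 14.42% × ($4,680.00 − $2,400.00) = $165.60 + 14.42% × $2,280.00 = $494.38
Medical Insurance Levy: YTD $141,470.00 ≥ cap $129,020.00 → $0.00
Health Levy: 6.72% × $5,440.00 = $365.57
Total: $494.38 + $0.00 + $365.57 = $859.95

$859.95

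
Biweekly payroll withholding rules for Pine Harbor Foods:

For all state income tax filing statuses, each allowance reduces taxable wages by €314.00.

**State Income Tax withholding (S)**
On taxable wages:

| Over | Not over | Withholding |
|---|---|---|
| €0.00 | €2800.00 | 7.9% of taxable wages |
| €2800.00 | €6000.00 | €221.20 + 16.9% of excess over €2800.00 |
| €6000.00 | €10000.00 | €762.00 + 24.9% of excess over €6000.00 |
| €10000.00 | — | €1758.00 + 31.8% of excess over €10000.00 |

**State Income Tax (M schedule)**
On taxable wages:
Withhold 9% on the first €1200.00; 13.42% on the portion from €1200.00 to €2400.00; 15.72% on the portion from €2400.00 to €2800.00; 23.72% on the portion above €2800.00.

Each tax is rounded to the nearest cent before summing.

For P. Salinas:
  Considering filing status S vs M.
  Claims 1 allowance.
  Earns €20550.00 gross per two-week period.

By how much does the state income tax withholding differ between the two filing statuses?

State Income Tax (S): taxable = €20550.00 − 1×€314.00 = €20236.00
  €1758.00 + 31.8% × (€20236.00 − €10000.00) = €1758.00 + 31.8% × €10236.00 = €5013.05
State Income Tax (M): taxable = €20550.00 − 1×€314.00 = €20236.00
  €331.92 + 23.72% × (€20236.00 − €2800.00) = €331.92 + 23.72% × €17436.00 = €4467.74
Difference: |€5013.05 − €4467.74| = €545.31 (higher under S)

€545.31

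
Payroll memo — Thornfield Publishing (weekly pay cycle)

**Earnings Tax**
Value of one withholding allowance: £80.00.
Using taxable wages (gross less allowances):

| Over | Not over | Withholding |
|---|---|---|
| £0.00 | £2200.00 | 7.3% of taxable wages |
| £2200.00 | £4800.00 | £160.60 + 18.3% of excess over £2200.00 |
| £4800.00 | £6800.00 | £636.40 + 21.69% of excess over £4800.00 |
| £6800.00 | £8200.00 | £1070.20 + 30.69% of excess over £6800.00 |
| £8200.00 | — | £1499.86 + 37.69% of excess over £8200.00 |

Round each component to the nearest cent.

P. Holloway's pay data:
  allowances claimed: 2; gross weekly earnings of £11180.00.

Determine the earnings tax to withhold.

Earnings Tax: taxable = £11180.00 − 2×£80.00 = £11020.00
  £1499.86 + 37.69% × (£11020.00 − £8200.00) = £1499.86 + 37.69% × £2820.00 = £2562.72

£2562.72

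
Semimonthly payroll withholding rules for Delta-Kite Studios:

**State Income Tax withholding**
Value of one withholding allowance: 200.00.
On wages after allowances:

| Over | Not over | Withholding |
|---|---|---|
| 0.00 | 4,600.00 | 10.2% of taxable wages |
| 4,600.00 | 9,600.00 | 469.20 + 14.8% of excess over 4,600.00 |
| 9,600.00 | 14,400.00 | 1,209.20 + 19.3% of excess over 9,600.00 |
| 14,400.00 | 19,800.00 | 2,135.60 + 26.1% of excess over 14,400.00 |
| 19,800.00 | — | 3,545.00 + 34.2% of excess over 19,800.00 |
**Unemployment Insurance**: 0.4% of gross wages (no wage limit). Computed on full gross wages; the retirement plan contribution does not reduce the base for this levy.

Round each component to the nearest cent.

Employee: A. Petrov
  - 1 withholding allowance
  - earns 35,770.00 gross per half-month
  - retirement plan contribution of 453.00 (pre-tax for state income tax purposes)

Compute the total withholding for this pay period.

8,926.49

State Income Tax: taxable = 35,770.00 − 453.00 − 1×200.00 = 35,117.00
  3,545.00 + 34.2% × (35,117.00 − 19,800.00) = 3,545.00 + 34.2% × 15,317.00 = 8,783.41
Unemployment Insurance: 0.4% × 35,770.00 = 143.08
Total: 8,783.41 + 143.08 = 8,926.49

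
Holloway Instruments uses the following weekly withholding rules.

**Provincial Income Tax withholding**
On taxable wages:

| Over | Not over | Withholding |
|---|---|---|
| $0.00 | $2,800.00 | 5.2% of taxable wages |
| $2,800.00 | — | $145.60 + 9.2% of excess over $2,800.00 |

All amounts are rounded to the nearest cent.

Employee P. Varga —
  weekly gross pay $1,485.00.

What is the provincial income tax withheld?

Provincial Income Tax: taxable = $1,485.00
  5.2% × $1,485.00 = $77.22

$77.22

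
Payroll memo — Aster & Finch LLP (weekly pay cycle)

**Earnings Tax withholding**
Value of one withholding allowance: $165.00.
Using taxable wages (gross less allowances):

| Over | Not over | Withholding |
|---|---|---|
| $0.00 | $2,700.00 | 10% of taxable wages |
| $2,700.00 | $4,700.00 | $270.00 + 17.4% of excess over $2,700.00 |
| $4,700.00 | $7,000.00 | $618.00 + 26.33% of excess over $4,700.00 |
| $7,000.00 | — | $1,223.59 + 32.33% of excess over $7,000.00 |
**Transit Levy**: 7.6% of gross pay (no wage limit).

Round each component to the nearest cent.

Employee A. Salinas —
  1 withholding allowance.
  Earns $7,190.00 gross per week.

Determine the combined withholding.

Earnings Tax: taxable = $7,190.00 − 1×$165.00 = $7,025.00
  $1,223.59 + 32.33% × ($7,025.00 − $7,000.00) = $1,223.59 + 32.33% × $25.00 = $1,231.67
Transit Levy: 7.6% × $7,190.00 = $546.44
Total: $1,231.67 + $546.44 = $1,778.11

$1,778.11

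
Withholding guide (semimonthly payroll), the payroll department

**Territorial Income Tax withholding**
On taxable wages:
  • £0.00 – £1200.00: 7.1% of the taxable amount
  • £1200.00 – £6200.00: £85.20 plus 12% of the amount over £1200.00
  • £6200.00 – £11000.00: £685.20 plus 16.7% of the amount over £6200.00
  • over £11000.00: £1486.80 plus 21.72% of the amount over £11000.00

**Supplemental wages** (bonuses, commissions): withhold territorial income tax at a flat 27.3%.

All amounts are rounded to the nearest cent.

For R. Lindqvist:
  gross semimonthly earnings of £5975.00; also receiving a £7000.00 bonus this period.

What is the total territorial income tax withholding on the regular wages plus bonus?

Territorial Income Tax: taxable = £5975.00
  £85.20 + 12% × (£5975.00 − £1200.00) = £85.20 + 12% × £4775.00 = £658.20
Supplemental (27.3% flat on bonus): 27.3% × £7000.00 = £1911.00
Total territorial income tax: £658.20 + £1911.00 = £2569.20

£2569.20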